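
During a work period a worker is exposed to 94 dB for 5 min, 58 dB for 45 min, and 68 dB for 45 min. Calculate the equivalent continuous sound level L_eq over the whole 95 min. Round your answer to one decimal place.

81.3 dB

The energy average is taken in the linear domain: L_eq = 10·log₁₀[(Σ tᵢ·10^(Lᵢ/10))/T], T = 95 min.
Σ tᵢ·10^(Lᵢ/10) = 5·10^(94/10) + 45·10^(58/10) + 45·10^(68/10) = 1.287e+10.
L_eq = 10·log₁₀(1.287e+10/95) = 81.32 dB.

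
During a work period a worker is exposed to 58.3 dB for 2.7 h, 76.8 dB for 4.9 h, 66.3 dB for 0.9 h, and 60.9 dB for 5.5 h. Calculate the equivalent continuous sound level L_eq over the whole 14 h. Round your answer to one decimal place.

72.5 dB

L_eq = 10·log₁₀[(1/T)·Σ tᵢ·10^(Lᵢ/10)] with T = 14 h.
Σ tᵢ·10^(Lᵢ/10) = 2.7·10^(58.3/10) + 4.9·10^(76.8/10) + 0.9·10^(66.3/10) + 5.5·10^(60.9/10) = 2.470e+08.
L_eq = 10·log₁₀(2.470e+08/14) = 72.46 dB.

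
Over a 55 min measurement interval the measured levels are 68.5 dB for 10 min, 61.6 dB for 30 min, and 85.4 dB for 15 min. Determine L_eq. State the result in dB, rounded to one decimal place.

The energy average is taken in the linear domain: L_eq = 10·log₁₀[(Σ tᵢ·10^(Lᵢ/10))/T], T = 55 min.
Σ tᵢ·10^(Lᵢ/10) = 10·10^(68.5/10) + 30·10^(61.6/10) + 15·10^(85.4/10) = 5.315e+09.
L_eq = 10·log₁₀(5.315e+09/55) = 79.85 dB.

79.9 dB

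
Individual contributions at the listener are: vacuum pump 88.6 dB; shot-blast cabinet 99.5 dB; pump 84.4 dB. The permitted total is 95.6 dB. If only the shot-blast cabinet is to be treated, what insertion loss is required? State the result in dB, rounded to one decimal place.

Fixed contribution from the other sources: Σ 10^(L/10) = 10^(88.6/10) + 10^(84.4/10) = 9.999e+08 (90.00 dB).
To meet 95.6 dB overall, the treated shot-blast cabinet may contribute at most 10^(95.6/10) − 9.999e+08 = 2.631e+09, i.e. 94.20 dB.
So the shot-blast cabinet must be reduced from 99.5 to 94.20 dB: IL = 5.30 dB.

5.3 dB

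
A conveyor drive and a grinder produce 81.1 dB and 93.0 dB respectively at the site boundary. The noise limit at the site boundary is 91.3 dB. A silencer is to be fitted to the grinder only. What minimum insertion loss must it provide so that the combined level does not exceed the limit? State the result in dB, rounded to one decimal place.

Everything except the grinder sums to 10^(81.1/10) = 1.288e+08 in linear terms, 81.10 dB.
The limit corresponds to 10^(91.3/10) = 1.349e+09; subtracting the fixed part leaves 1.220e+09 for the grinder, i.e. 90.86 dB.
Required insertion loss = 93.0 − 90.86 = 2.14 dB.

2.1 dB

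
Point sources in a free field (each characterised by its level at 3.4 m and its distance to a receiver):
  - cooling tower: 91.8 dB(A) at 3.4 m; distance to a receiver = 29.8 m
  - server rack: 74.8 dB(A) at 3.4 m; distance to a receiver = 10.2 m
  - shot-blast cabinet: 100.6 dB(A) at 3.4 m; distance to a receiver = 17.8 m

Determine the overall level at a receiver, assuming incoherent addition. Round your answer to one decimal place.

86.5 dB(A)

Propagate each source to the receiver with L = L_ref − 20·log₁₀(r/r_ref), then add intensities.
cooling tower: 91.8 − 20·log₁₀(29.8/3.4) = 91.8 − 18.85 = 72.95 dB(A).
server rack: 74.8 − 20·log₁₀(10.2/3.4) = 74.8 − 9.54 = 65.26 dB(A).
shot-blast cabinet: 100.6 − 20·log₁₀(17.8/3.4) = 100.6 − 14.38 = 86.22 dB(A).
Σ 10^(L/10) = 4.420e+08 → L_total = 10·log₁₀(4.420e+08) = 86.45 dB(A).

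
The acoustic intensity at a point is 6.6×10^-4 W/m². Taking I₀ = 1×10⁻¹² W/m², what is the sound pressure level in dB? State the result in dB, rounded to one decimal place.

Dividing by I₀ shifts the exponent by 12: I/I₀ = 6.6×10^8.
L = 10·(0.8195 + 8) = 88.20 dB.

88.2 dB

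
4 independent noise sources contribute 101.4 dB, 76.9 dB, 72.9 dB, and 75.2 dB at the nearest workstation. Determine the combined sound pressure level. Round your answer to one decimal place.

101.4 dB

For uncorrelated sources the intensities add, so convert each level to linear form, sum, and take 10·log₁₀ of the total.
Σ 10^(L/10) = 10^(101.4/10) + 10^(76.9/10) + 10^(72.9/10) + 10^(75.2/10) = 1.391e+10.
L_total = 10·log₁₀(1.391e+10) = 101.43 dB.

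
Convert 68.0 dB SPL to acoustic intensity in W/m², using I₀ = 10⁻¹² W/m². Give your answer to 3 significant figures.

I = I₀·10^(L/10) = 10⁻¹² × 10^(68.0/10) = 10^(-5.200).

6.31e-06 W/m²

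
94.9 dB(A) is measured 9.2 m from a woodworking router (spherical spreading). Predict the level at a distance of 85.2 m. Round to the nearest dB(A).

76 dB(A)

For a point source, L₂ = L₁ − 20·log₁₀(r₂/r₁).
L₂ = 94.9 − 20·log₁₀(85.2/9.2) = 94.9 − 19.333 = 75.57 dB(A).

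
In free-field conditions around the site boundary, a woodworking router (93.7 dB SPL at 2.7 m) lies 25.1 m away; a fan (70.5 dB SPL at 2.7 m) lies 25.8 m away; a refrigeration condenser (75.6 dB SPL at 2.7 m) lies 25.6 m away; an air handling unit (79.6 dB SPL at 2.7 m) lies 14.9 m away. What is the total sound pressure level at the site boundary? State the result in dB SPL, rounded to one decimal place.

Apply inverse-square spreading to bring every level to the receiver, then sum 10^(L/10).
woodworking router: 93.7 − 20·log₁₀(25.1/2.7) = 93.7 − 19.37 = 74.33 dB SPL.
fan: 70.5 − 20·log₁₀(25.8/2.7) = 70.5 − 19.61 = 50.89 dB SPL.
refrigeration condenser: 75.6 − 20·log₁₀(25.6/2.7) = 75.6 − 19.54 = 56.06 dB SPL.
air handling unit: 79.6 − 20·log₁₀(14.9/2.7) = 79.6 − 14.84 = 64.76 dB SPL.
Σ 10^(L/10) = 3.065e+07 → L_total = 10·log₁₀(3.065e+07) = 74.86 dB SPL.

74.9 dB SPL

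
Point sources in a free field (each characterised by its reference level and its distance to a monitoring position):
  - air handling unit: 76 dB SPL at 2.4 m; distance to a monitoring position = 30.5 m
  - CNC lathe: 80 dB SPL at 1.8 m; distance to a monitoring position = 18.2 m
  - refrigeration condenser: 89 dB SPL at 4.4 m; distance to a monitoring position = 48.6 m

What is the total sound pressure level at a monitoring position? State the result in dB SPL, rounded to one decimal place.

Apply inverse-square spreading to bring every level to the receiver, then sum 10^(L/10).
air handling unit: 76 − 20·log₁₀(30.5/2.4) = 76 − 22.08 = 53.92 dB SPL.
CNC lathe: 80 − 20·log₁₀(18.2/1.8) = 80 − 20.10 = 59.90 dB SPL.
refrigeration condenser: 89 − 20·log₁₀(48.6/4.4) = 89 − 20.86 = 68.14 dB SPL.
Σ 10^(L/10) = 7.735e+06 → L_total = 10·log₁₀(7.735e+06) = 68.88 dB SPL.

68.9 dB SPL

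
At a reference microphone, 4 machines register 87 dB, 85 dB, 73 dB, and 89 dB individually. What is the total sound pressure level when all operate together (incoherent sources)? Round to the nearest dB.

Incoherent sources combine by intensity addition: L_total = 10·log₁₀(Σ 10^(L_i/10)).
Σ 10^(L/10) = 10^(87/10) + 10^(85/10) + 10^(73/10) + 10^(89/10) = 1.632e+09.
L_total = 10·log₁₀(1.632e+09) = 92.13 dB.

92 dB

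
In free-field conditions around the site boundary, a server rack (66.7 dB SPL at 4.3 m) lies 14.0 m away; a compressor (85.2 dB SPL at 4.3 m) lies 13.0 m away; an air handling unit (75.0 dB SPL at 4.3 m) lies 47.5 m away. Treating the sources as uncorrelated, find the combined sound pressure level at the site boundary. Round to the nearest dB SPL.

First find each source's level at the receiver (point-source: −20·log₁₀(r/r_ref)), then combine on an intensity basis.
server rack: 66.7 − 20·log₁₀(14.0/4.3) = 66.7 − 10.25 = 56.45 dB SPL.
compressor: 85.2 − 20·log₁₀(13.0/4.3) = 85.2 − 9.61 = 75.59 dB SPL.
air handling unit: 75.0 − 20·log₁₀(47.5/4.3) = 75.0 − 20.86 = 54.14 dB SPL.
Σ 10^(L/10) = 3.693e+07 → L_total = 10·log₁₀(3.693e+07) = 75.67 dB SPL.

76 dB SPL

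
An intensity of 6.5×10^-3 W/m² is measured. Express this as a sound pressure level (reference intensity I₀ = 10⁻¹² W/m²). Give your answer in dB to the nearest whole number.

I/I₀ = 6.5×10^-3/10⁻¹² = 6.5×10^9, and L = 10·log₁₀(I/I₀).
L = 10·(0.8129 + 9) = 98.13 dB.

98 dB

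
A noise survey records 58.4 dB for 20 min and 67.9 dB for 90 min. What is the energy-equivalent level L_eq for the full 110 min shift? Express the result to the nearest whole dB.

67 dB

The energy average is taken in the linear domain: L_eq = 10·log₁₀[(Σ tᵢ·10^(Lᵢ/10))/T], T = 110 min.
Σ tᵢ·10^(Lᵢ/10) = 20·10^(58.4/10) + 90·10^(67.9/10) = 5.688e+08.
L_eq = 10·log₁₀(5.688e+08/110) = 67.14 dB.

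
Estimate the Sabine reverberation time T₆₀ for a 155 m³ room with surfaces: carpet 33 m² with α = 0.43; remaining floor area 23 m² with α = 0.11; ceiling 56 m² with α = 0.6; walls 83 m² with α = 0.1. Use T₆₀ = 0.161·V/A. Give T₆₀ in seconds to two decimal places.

0.43 s

Total absorption A = 33·0.43 + 23·0.11 + 56·0.6 + 83·0.1 = 58.62 m² sabins.
T₆₀ = 0.161·V/A = 0.161·155/58.62 = 0.426 s.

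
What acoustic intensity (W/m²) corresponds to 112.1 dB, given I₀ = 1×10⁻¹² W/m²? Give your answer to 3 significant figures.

I = I₀·10^(L/10) = 10⁻¹² × 10^(112.1/10) = 10^(-0.790).

0.162 W/m²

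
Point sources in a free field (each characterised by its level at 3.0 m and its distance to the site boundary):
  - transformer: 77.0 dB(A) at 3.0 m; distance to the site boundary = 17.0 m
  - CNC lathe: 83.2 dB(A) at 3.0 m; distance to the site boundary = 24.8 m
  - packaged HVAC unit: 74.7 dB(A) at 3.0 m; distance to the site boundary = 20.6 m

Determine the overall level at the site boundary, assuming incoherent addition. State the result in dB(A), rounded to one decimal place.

67.2 dB(A)

Propagate each source to the receiver with L = L_ref − 20·log₁₀(r/r_ref), then add intensities.
transformer: 77.0 − 20·log₁₀(17.0/3.0) = 77.0 − 15.07 = 61.93 dB(A).
CNC lathe: 83.2 − 20·log₁₀(24.8/3.0) = 83.2 − 18.35 = 64.85 dB(A).
packaged HVAC unit: 74.7 − 20·log₁₀(20.6/3.0) = 74.7 − 16.73 = 57.97 dB(A).
Σ 10^(L/10) = 5.244e+06 → L_total = 10·log₁₀(5.244e+06) = 67.20 dB(A).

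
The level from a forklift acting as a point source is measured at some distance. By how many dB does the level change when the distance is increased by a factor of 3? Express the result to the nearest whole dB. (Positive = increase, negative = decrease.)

-10 dB

With spherical spreading the level changes by −20·log₁₀(r₂/r₁).
ΔL = −20·log₁₀(3) = -9.54 dB.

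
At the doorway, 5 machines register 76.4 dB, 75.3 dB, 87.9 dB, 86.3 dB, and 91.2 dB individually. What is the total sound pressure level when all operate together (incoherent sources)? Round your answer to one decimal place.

For uncorrelated sources the intensities add, so convert each level to linear form, sum, and take 10·log₁₀ of the total.
Σ 10^(L/10) = 10^(76.4/10) + 10^(75.3/10) + 10^(87.9/10) + 10^(86.3/10) + 10^(91.2/10) = 2.439e+09.
L_total = 10·log₁₀(2.439e+09) = 93.87 dB.

93.9 dB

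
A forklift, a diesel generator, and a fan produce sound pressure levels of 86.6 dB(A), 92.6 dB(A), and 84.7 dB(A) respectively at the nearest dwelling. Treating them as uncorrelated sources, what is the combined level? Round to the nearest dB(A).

Incoherent sources combine by intensity addition: L_total = 10·log₁₀(Σ 10^(L_i/10)).
Σ 10^(L/10) = 10^(86.6/10) + 10^(92.6/10) + 10^(84.7/10) = 2.572e+09.
L_total = 10·log₁₀(2.572e+09) = 94.10 dB(A).

94 dB(A)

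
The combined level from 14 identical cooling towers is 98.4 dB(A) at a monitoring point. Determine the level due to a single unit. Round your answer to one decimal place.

86.9 dB(A)

Dividing the total intensity by 14 lowers the level by 10·log₁₀ 14 = 11.461 dB: L₁ = 98.4 − 11.461.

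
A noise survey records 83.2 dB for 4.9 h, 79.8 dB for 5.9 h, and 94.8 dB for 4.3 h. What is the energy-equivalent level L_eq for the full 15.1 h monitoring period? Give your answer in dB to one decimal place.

89.8 dB

Weight each interval's intensity by its duration and average over T = 15.1 h:
Σ tᵢ·10^(Lᵢ/10) = 4.9·10^(83.2/10) + 5.9·10^(79.8/10) + 4.3·10^(94.8/10) = 1.457e+10.
L_eq = 10·log₁₀(1.457e+10/15.1) = 89.85 dB.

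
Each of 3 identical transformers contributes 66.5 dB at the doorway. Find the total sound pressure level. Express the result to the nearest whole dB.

N identical incoherent sources raise the level by 10·log₁₀ N.
L_total = 66.5 + 10·log₁₀(3) = 66.5 + 4.771 = 71.27 dB.

71 dB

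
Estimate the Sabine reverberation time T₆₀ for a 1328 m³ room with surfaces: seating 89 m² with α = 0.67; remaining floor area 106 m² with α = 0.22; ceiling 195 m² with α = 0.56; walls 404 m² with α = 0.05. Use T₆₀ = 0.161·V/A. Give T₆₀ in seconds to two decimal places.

A = Σ Sᵢαᵢ = 89·0.67 + 106·0.22 + 195·0.56 + 404·0.05 = 212.35 m².
T₆₀ = 0.161 × 1328 / 212.35 = 1.007 s.

1.01 s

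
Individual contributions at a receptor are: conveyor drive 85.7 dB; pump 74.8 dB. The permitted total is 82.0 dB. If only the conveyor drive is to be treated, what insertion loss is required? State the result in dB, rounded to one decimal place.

4.6 dB

Fixed contribution from the other source: Σ 10^(L/10) = 10^(74.8/10) = 3.020e+07 (74.80 dB).
The limit corresponds to 10^(82.0/10) = 1.585e+08; subtracting the fixed part leaves 1.283e+08 for the conveyor drive, i.e. 81.08 dB.
So the conveyor drive must be reduced from 85.7 to 81.08 dB: IL = 4.62 dB.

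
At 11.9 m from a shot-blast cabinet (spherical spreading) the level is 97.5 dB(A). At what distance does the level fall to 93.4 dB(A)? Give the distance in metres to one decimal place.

For a point source L₁ − L₂ = 20·log₁₀(r₂/r₁), so r₂ = r₁·10^((L₁−L₂)/20).
r₂ = 11.9·10^((97.5−93.4)/20) = 11.9·10^(4.1/20) = 19.08 m.

19.1 m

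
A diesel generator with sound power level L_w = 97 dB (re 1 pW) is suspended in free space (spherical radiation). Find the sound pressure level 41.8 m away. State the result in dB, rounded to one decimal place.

53.6 dB

Free-field spherical radiation: L_p = L_w − 10·log₁₀(4π·r²), r = 41.8 m.
4π·r² = 2.196e+04 m², 10·log₁₀ of that is 43.416 dB.
L_p = 97 − 43.416 = 53.58 dB.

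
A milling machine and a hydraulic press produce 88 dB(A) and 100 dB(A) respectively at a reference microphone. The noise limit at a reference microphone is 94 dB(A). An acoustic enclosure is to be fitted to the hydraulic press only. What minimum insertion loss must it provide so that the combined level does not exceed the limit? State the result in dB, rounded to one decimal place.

The untreated sources together contribute 10^(88/10) = 6.310e+08, i.e. 88.00 dB(A).
The limit corresponds to 10^(94/10) = 2.512e+09; subtracting the fixed part leaves 1.881e+09 for the hydraulic press, i.e. 92.74 dB(A).
Required insertion loss = 100 − 92.74 = 7.26 dB.

7.3 dB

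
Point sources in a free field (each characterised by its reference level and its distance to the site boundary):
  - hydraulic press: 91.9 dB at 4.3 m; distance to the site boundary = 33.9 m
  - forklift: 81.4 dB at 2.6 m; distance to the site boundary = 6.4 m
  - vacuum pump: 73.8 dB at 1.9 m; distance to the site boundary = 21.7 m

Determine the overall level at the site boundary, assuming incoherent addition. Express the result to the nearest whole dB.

Propagate each source to the receiver with L = L_ref − 20·log₁₀(r/r_ref), then add intensities.
hydraulic press: 91.9 − 20·log₁₀(33.9/4.3) = 91.9 − 17.93 = 73.97 dB.
forklift: 81.4 − 20·log₁₀(6.4/2.6) = 81.4 − 7.82 = 73.58 dB.
vacuum pump: 73.8 − 20·log₁₀(21.7/1.9) = 73.8 − 21.15 = 52.65 dB.
Σ 10^(L/10) = 4.789e+07 → L_total = 10·log₁₀(4.789e+07) = 76.80 dB.

77 dB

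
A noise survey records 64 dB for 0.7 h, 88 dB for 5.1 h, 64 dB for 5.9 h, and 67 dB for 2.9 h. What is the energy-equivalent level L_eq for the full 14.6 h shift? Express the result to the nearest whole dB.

83 dB

L_eq = 10·log₁₀[(1/T)·Σ tᵢ·10^(Lᵢ/10)] with T = 14.6 h.
Σ tᵢ·10^(Lᵢ/10) = 0.7·10^(64/10) + 5.1·10^(88/10) + 5.9·10^(64/10) + 2.9·10^(67/10) = 3.249e+09.
L_eq = 10·log₁₀(3.249e+09/14.6) = 83.47 dB.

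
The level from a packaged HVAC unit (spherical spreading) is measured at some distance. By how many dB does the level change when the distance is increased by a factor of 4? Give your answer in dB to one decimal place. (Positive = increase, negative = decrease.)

-12.0 dB

With spherical spreading the level changes by −20·log₁₀(r₂/r₁).
ΔL = −20·log₁₀(4) = -12.04 dB.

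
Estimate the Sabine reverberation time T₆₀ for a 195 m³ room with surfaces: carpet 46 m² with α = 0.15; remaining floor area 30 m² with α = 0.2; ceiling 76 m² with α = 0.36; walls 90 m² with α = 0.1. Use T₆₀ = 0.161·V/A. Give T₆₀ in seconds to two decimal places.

A = Σ Sᵢαᵢ = 46·0.15 + 30·0.2 + 76·0.36 + 90·0.1 = 49.26 m².
T₆₀ = 0.161 × 195 / 49.26 = 0.637 s.

0.64 s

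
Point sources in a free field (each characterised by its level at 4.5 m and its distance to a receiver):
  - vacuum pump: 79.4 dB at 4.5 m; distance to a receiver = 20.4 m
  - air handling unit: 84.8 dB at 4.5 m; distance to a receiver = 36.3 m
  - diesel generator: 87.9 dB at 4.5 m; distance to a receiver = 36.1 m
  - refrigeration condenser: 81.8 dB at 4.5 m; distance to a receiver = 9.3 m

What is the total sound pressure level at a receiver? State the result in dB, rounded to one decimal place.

77.3 dB

First find each source's level at the receiver (point-source: −20·log₁₀(r/r_ref)), then combine on an intensity basis.
vacuum pump: 79.4 − 20·log₁₀(20.4/4.5) = 79.4 − 13.13 = 66.27 dB.
air handling unit: 84.8 − 20·log₁₀(36.3/4.5) = 84.8 − 18.13 = 66.67 dB.
diesel generator: 87.9 − 20·log₁₀(36.1/4.5) = 87.9 − 18.09 = 69.81 dB.
refrigeration condenser: 81.8 − 20·log₁₀(9.3/4.5) = 81.8 − 6.31 = 75.49 dB.
Σ 10^(L/10) = 5.390e+07 → L_total = 10·log₁₀(5.390e+07) = 77.32 dB.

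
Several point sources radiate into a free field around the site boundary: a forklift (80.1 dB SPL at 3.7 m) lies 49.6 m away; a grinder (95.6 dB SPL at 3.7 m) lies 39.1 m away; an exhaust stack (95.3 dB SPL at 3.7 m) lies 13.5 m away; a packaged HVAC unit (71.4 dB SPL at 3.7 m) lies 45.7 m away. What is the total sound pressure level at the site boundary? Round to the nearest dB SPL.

85 dB SPL

First find each source's level at the receiver (point-source: −20·log₁₀(r/r_ref)), then combine on an intensity basis.
forklift: 80.1 − 20·log₁₀(49.6/3.7) = 80.1 − 22.55 = 57.55 dB SPL.
grinder: 95.6 − 20·log₁₀(39.1/3.7) = 95.6 − 20.48 = 75.12 dB SPL.
exhaust stack: 95.3 − 20·log₁₀(13.5/3.7) = 95.3 − 11.24 = 84.06 dB SPL.
packaged HVAC unit: 71.4 − 20·log₁₀(45.7/3.7) = 71.4 − 21.83 = 49.57 dB SPL.
Σ 10^(L/10) = 2.877e+08 → L_total = 10·log₁₀(2.877e+08) = 84.59 dB SPL.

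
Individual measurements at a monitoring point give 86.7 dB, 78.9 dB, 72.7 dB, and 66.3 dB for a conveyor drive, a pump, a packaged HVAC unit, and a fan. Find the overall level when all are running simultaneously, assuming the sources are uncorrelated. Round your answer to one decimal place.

For uncorrelated sources the intensities add, so convert each level to linear form, sum, and take 10·log₁₀ of the total.
Σ 10^(L/10) = 10^(86.7/10) + 10^(78.9/10) + 10^(72.7/10) + 10^(66.3/10) = 5.682e+08.
L_total = 10·log₁₀(5.682e+08) = 87.55 dB.

87.5 dB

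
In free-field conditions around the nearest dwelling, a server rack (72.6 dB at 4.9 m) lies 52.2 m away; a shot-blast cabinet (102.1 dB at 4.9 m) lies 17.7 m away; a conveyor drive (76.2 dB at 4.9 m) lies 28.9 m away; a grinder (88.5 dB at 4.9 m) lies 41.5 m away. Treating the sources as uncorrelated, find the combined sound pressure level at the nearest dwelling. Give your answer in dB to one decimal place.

91.0 dB

First find each source's level at the receiver (point-source: −20·log₁₀(r/r_ref)), then combine on an intensity basis.
server rack: 72.6 − 20·log₁₀(52.2/4.9) = 72.6 − 20.55 = 52.05 dB.
shot-blast cabinet: 102.1 − 20·log₁₀(17.7/4.9) = 102.1 − 11.16 = 90.94 dB.
conveyor drive: 76.2 − 20·log₁₀(28.9/4.9) = 76.2 − 15.41 = 60.79 dB.
grinder: 88.5 − 20·log₁₀(41.5/4.9) = 88.5 − 18.56 = 69.94 dB.
Σ 10^(L/10) = 1.254e+09 → L_total = 10·log₁₀(1.254e+09) = 90.98 dB.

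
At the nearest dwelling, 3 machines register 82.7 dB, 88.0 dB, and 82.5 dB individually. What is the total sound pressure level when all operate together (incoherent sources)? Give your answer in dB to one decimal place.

Incoherent sources combine by intensity addition: L_total = 10·log₁₀(Σ 10^(L_i/10)).
Σ 10^(L/10) = 10^(82.7/10) + 10^(88.0/10) + 10^(82.5/10) = 9.950e+08.
L_total = 10·log₁₀(9.950e+08) = 89.98 dB.

90.0 dB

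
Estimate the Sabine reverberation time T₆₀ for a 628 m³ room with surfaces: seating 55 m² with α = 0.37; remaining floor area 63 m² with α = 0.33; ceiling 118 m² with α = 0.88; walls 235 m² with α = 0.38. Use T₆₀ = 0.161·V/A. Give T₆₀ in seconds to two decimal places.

A = Σ Sᵢαᵢ = 55·0.37 + 63·0.33 + 118·0.88 + 235·0.38 = 234.28 m².
T₆₀ = 0.161·V/A = 0.161·628/234.28 = 0.432 s.

0.43 s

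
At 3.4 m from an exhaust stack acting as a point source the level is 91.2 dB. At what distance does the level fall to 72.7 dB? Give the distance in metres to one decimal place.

The 18.5 dB drop corresponds to a distance ratio of 10^(18.5/20) for a point source.
r₂ = 3.4·10^((91.2−72.7)/20) = 3.4·10^(18.5/20) = 28.61 m.

28.6 m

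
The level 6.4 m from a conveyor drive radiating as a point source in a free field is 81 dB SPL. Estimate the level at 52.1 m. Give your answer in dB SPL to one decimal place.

62.8 dB SPL

Spherical spreading from a point source gives a 20·log₁₀(r₂/r₁) drop.
L₂ = 81 − 20·log₁₀(52.1/6.4) = 81 − 18.213 = 62.79 dB SPL.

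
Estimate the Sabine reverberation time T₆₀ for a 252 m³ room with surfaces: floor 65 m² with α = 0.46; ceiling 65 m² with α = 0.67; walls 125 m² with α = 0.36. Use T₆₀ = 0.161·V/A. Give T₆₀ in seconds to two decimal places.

0.34 s

Total absorption A = 65·0.46 + 65·0.67 + 125·0.36 = 118.45 m² sabins.
T₆₀ = 0.161·V/A = 0.161·252/118.45 = 0.343 s.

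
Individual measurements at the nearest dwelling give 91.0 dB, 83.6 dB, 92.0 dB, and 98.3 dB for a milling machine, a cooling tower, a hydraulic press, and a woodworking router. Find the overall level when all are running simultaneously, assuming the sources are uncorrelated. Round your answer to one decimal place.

Incoherent sources combine by intensity addition: L_total = 10·log₁₀(Σ 10^(L_i/10)).
Σ 10^(L/10) = 10^(91.0/10) + 10^(83.6/10) + 10^(92.0/10) + 10^(98.3/10) = 9.834e+09.
L_total = 10·log₁₀(9.834e+09) = 99.93 dB.

99.9 dB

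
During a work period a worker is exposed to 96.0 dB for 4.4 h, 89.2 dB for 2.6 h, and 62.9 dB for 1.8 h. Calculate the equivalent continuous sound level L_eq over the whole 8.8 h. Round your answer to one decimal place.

L_eq = 10·log₁₀[(1/T)·Σ tᵢ·10^(Lᵢ/10)] with T = 8.8 h.
Σ tᵢ·10^(Lᵢ/10) = 4.4·10^(96.0/10) + 2.6·10^(89.2/10) + 1.8·10^(62.9/10) = 1.968e+10.
L_eq = 10·log₁₀(1.968e+10/8.8) = 93.50 dB.

93.5 dB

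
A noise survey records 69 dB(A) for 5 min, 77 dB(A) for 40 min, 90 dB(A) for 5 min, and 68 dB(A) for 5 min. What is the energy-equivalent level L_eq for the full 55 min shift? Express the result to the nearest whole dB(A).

Weight each interval's intensity by its duration and average over T = 55 min:
Σ tᵢ·10^(Lᵢ/10) = 5·10^(69/10) + 40·10^(77/10) + 5·10^(90/10) + 5·10^(68/10) = 7.076e+09.
L_eq = 10·log₁₀(7.076e+09/55) = 81.09 dB(A).

81 dB(A)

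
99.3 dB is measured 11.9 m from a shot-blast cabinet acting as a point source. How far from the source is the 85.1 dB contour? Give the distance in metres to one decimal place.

61.0 m

The 14.2 dB drop corresponds to a distance ratio of 10^(14.2/20) for a point source.
r₂ = 11.9·10^((99.3−85.1)/20) = 11.9·10^(14.2/20) = 61.03 m.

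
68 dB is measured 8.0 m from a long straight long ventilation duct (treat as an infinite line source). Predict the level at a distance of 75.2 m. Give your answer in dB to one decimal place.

For a line source, L₂ = L₁ − 10·log₁₀(r₂/r₁).
L₂ = 68 − 10·log₁₀(75.2/8.0) = 68 − 9.731 = 58.27 dB.

58.3 dB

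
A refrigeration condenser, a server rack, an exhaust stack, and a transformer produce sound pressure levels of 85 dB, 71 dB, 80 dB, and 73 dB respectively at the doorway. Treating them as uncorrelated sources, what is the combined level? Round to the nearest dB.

Incoherent sources combine by intensity addition: L_total = 10·log₁₀(Σ 10^(L_i/10)).
Σ 10^(L/10) = 10^(85/10) + 10^(71/10) + 10^(80/10) + 10^(73/10) = 4.488e+08.
L_total = 10·log₁₀(4.488e+08) = 86.52 dB.

87 dB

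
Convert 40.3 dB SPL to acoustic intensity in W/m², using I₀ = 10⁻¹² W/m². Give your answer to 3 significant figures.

1.07e-08 W/m²

I = I₀·10^(L/10) = 10⁻¹² × 10^(40.3/10) = 10^(-7.970).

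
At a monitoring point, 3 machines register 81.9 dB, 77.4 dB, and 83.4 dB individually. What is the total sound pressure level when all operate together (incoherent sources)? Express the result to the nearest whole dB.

Incoherent sources combine by intensity addition: L_total = 10·log₁₀(Σ 10^(L_i/10)).
Σ 10^(L/10) = 10^(81.9/10) + 10^(77.4/10) + 10^(83.4/10) = 4.286e+08.
L_total = 10·log₁₀(4.286e+08) = 86.32 dB.

86 dB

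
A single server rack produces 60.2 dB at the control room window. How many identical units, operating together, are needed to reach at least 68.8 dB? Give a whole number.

8

The shortfall is 68.8 − 60.2 = 8.6 dB, and N units add 10·log₁₀ N, so need 10·log₁₀ N ≥ 8.6.
N ≥ 10^(8.6/10) = 7.244, so N = 8.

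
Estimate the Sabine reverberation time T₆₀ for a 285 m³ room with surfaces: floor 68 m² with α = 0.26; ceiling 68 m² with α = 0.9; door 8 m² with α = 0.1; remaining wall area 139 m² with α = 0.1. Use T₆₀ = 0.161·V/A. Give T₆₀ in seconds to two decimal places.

A = Σ Sᵢαᵢ = 68·0.26 + 68·0.9 + 8·0.1 + 139·0.1 = 93.58 m².
T₆₀ = 0.161 × 285 / 93.58 = 0.490 s.

0.49 s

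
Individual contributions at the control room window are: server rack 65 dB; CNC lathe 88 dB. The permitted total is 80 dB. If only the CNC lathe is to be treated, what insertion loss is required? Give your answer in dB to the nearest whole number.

Everything except the CNC lathe sums to 10^(65/10) = 3.162e+06 in linear terms, 65.00 dB.
The limit corresponds to 10^(80/10) = 1.000e+08; subtracting the fixed part leaves 9.684e+07 for the CNC lathe, i.e. 79.86 dB.
So the CNC lathe must be reduced from 88 to 79.86 dB: IL = 8.14 dB.

8 dB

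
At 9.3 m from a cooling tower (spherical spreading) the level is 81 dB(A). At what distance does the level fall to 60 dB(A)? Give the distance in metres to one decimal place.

104.3 m

For a point source L₁ − L₂ = 20·log₁₀(r₂/r₁), so r₂ = r₁·10^((L₁−L₂)/20).
r₂ = 9.3·10^((81−60)/20) = 9.3·10^(21.0/20) = 104.35 m.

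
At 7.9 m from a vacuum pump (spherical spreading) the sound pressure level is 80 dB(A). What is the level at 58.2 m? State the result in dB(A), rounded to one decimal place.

For a point source, L₂ = L₁ − 20·log₁₀(r₂/r₁).
L₂ = 80 − 20·log₁₀(58.2/7.9) = 80 − 17.346 = 62.65 dB(A).

62.7 dB(A)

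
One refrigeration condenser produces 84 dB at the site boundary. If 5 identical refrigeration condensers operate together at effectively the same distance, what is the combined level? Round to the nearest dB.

91 dB

N identical incoherent sources raise the level by 10·log₁₀ N.
L_total = 84 + 10·log₁₀(5) = 84 + 6.990 = 90.99 dB.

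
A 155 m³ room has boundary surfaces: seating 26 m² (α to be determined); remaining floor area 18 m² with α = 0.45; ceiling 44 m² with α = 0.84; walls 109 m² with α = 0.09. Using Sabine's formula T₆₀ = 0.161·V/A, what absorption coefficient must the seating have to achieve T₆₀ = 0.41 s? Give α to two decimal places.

Required total absorption A = 0.161·155/0.41 = 60.87 m².
Absorption from the other surfaces = 18·0.45 + 44·0.84 + 109·0.09 = 54.87 m², so the seating must supply 6.00 m² over 26 m².
α = 6.00/26 = 0.231.

0.23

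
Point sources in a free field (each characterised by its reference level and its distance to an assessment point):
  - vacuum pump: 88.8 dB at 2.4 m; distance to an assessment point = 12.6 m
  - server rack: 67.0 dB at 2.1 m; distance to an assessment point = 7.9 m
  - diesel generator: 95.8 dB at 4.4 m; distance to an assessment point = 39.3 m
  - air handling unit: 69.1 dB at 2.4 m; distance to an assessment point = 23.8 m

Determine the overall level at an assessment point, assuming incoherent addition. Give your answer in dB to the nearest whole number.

First find each source's level at the receiver (point-source: −20·log₁₀(r/r_ref)), then combine on an intensity basis.
vacuum pump: 88.8 − 20·log₁₀(12.6/2.4) = 88.8 − 14.40 = 74.40 dB.
server rack: 67.0 − 20·log₁₀(7.9/2.1) = 67.0 − 11.51 = 55.49 dB.
diesel generator: 95.8 − 20·log₁₀(39.3/4.4) = 95.8 − 19.02 = 76.78 dB.
air handling unit: 69.1 − 20·log₁₀(23.8/2.4) = 69.1 − 19.93 = 49.17 dB.
Σ 10^(L/10) = 7.562e+07 → L_total = 10·log₁₀(7.562e+07) = 78.79 dB.

79 dB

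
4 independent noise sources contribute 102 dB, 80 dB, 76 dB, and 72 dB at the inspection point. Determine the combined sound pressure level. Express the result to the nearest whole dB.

For uncorrelated sources the intensities add, so convert each level to linear form, sum, and take 10·log₁₀ of the total.
Σ 10^(L/10) = 10^(102/10) + 10^(80/10) + 10^(76/10) + 10^(72/10) = 1.600e+10.
L_total = 10·log₁₀(1.600e+10) = 102.04 dB.

102 dB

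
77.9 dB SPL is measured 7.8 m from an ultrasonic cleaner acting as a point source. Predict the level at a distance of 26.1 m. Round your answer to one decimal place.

Spherical spreading from a point source gives a 20·log₁₀(r₂/r₁) drop.
L₂ = 77.9 − 20·log₁₀(26.1/7.8) = 77.9 − 10.491 = 67.41 dB SPL.

67.4 dB SPL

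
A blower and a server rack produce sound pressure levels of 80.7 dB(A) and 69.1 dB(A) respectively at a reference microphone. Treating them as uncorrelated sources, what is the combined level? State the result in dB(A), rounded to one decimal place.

81.0 dB(A)

Incoherent sources combine by intensity addition: L_total = 10·log₁₀(Σ 10^(L_i/10)).
Σ 10^(L/10) = 10^(80.7/10) + 10^(69.1/10) = 1.256e+08.
L_total = 10·log₁₀(1.256e+08) = 80.99 dB(A).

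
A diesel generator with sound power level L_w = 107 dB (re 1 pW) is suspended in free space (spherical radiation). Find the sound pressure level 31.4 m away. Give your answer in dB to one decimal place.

Free-field spherical radiation: L_p = L_w − 10·log₁₀(4π·r²), r = 31.4 m.
4π·r² = 1.239e+04 m², 10·log₁₀ of that is 40.931 dB.
L_p = 107 − 40.931 = 66.07 dB.

66.1 dB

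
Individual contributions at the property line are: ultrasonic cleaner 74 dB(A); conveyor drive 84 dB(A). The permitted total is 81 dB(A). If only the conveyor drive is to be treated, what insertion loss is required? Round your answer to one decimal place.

4.0 dB

The untreated sources together contribute 10^(74/10) = 2.512e+07, i.e. 74.00 dB(A).
The limit corresponds to 10^(81/10) = 1.259e+08; subtracting the fixed part leaves 1.008e+08 for the conveyor drive, i.e. 80.03 dB(A).
Required insertion loss = 84 − 80.03 = 3.97 dB.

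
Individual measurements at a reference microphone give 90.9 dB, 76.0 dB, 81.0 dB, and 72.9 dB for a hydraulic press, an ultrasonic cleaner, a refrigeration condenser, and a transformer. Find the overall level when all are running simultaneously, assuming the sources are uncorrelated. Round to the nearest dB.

92 dB

For uncorrelated sources the intensities add, so convert each level to linear form, sum, and take 10·log₁₀ of the total.
Σ 10^(L/10) = 10^(90.9/10) + 10^(76.0/10) + 10^(81.0/10) + 10^(72.9/10) = 1.415e+09.
L_total = 10·log₁₀(1.415e+09) = 91.51 dB.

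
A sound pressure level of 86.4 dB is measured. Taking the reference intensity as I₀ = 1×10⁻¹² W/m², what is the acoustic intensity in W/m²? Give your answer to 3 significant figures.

L = 10·log₁₀(I/I₀) ⇒ I = I₀·10^(L/10) = 10⁻¹² × 10^8.64.

0.000437 W/m²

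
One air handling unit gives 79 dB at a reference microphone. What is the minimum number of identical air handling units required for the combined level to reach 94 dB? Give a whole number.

Need L₁ + 10·log₁₀ N ≥ 94, i.e. log₁₀ N ≥ 1.50.
N ≥ 10^(15.0/10) = 31.623, so N = 32.

32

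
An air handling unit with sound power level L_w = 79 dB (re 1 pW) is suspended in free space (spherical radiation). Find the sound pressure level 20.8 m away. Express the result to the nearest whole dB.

42 dB

Free-field spherical radiation: L_p = L_w − 10·log₁₀(4π·r²), r = 20.8 m.
4π·r² = 5437 m², 10·log₁₀ of that is 37.353 dB.
L_p = 79 − 37.353 = 41.65 dB.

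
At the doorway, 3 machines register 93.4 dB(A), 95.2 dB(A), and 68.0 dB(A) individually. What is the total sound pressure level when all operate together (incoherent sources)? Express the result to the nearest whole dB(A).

For uncorrelated sources the intensities add, so convert each level to linear form, sum, and take 10·log₁₀ of the total.
Σ 10^(L/10) = 10^(93.4/10) + 10^(95.2/10) + 10^(68.0/10) = 5.505e+09.
L_total = 10·log₁₀(5.505e+09) = 97.41 dB(A).

97 dB(A)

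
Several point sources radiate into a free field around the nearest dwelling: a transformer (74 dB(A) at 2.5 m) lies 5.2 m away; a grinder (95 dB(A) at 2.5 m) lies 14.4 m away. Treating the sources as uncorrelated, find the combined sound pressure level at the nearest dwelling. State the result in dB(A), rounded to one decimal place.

Propagate each source to the receiver with L = L_ref − 20·log₁₀(r/r_ref), then add intensities.
transformer: 74 − 20·log₁₀(5.2/2.5) = 74 − 6.36 = 67.64 dB(A).
grinder: 95 − 20·log₁₀(14.4/2.5) = 95 − 15.21 = 79.79 dB(A).
Σ 10^(L/10) = 1.011e+08 → L_total = 10·log₁₀(1.011e+08) = 80.05 dB(A).

80.0 dB(A)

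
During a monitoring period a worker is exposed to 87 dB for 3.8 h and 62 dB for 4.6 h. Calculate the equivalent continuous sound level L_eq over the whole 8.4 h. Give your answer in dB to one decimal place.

Weight each interval's intensity by its duration and average over T = 8.4 h:
Σ tᵢ·10^(Lᵢ/10) = 3.8·10^(87/10) + 4.6·10^(62/10) = 1.912e+09.
L_eq = 10·log₁₀(1.912e+09/8.4) = 83.57 dB.

83.6 dB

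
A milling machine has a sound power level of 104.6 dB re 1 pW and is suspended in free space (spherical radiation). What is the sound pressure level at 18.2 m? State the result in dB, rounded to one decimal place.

L_p = L_w − 10·log₁₀(4π·r²) with r = 18.2 m.
4π·r² = 4162 m², 10·log₁₀ of that is 36.194 dB.
L_p = 104.6 − 36.194 = 68.41 dB.

68.4 dB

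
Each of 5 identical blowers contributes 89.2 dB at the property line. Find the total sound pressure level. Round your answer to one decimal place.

96.2 dB

L_total = L₁ + 10·log₁₀ N for N identical incoherent sources.
L_total = 89.2 + 10·log₁₀(5) = 89.2 + 6.990 = 96.19 dB.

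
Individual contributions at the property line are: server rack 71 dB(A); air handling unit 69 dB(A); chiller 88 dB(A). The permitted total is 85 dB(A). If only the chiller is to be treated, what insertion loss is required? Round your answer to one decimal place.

3.3 dB

Everything except the chiller sums to 10^(71/10) + 10^(69/10) = 2.053e+07 in linear terms, 73.12 dB(A).
The limit corresponds to 10^(85/10) = 3.162e+08; subtracting the fixed part leaves 2.957e+08 for the chiller, i.e. 84.71 dB(A).
So the chiller must be reduced from 88 to 84.71 dB(A): IL = 3.29 dB.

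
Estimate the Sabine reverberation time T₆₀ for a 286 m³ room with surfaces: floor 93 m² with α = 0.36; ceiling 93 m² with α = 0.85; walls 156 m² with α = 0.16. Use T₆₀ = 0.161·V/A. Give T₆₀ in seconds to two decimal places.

0.33 s

Summing Sᵢαᵢ: 93·0.36 + 93·0.85 + 156·0.16 = 137.49 m².
T₆₀ = 0.161·V/A = 0.161·286/137.49 = 0.335 s.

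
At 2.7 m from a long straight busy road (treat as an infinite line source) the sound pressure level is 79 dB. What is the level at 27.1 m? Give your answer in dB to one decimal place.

69.0 dB

Line-source attenuation: ΔL = 10·log₁₀(r₂/r₁) = 10·log₁₀(27.1/2.7) = 10.016 dB.
L₂ = 79 − 10·log₁₀(27.1/2.7) = 79 − 10.016 = 68.98 dB.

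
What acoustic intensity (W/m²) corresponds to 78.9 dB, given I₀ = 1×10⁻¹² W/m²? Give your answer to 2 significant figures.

I/I₀ = 10^(78.9/10) = 7.762e+07, so I = 7.762e+07 × 10⁻¹² W/m².

7.8e-05 W/m²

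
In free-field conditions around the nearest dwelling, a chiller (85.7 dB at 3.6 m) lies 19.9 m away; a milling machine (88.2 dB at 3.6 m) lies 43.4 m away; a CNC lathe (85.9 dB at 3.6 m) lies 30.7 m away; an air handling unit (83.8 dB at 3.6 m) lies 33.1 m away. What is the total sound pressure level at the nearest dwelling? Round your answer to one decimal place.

Apply inverse-square spreading to bring every level to the receiver, then sum 10^(L/10).
chiller: 85.7 − 20·log₁₀(19.9/3.6) = 85.7 − 14.85 = 70.85 dB.
milling machine: 88.2 − 20·log₁₀(43.4/3.6) = 88.2 − 21.62 = 66.58 dB.
CNC lathe: 85.9 − 20·log₁₀(30.7/3.6) = 85.9 − 18.62 = 67.28 dB.
air handling unit: 83.8 − 20·log₁₀(33.1/3.6) = 83.8 − 19.27 = 64.53 dB.
Σ 10^(L/10) = 2.489e+07 → L_total = 10·log₁₀(2.489e+07) = 73.96 dB.

74.0 dB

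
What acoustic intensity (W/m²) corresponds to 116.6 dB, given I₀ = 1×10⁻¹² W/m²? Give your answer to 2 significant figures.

0.46 W/m²

L = 10·log₁₀(I/I₀) ⇒ I = I₀·10^(L/10) = 10⁻¹² × 10^11.66.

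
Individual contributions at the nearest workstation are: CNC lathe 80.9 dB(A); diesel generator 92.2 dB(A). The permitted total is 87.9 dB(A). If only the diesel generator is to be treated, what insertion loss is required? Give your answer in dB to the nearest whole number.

5 dB

Fixed contribution from the other source: Σ 10^(L/10) = 10^(80.9/10) = 1.230e+08 (80.90 dB(A)).
The limit corresponds to 10^(87.9/10) = 6.166e+08; subtracting the fixed part leaves 4.936e+08 for the diesel generator, i.e. 86.93 dB(A).
Required insertion loss = 92.2 − 86.93 = 5.27 dB.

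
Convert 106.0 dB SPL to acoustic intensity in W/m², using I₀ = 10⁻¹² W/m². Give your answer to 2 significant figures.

0.040 W/m²

I = I₀·10^(L/10) = 10⁻¹² × 10^(106.0/10) = 10^(-1.400).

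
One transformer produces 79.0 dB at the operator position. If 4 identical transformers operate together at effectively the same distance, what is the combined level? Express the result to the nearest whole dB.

L_total = L₁ + 10·log₁₀ N for N identical incoherent sources.
L_total = 79.0 + 10·log₁₀(4) = 79.0 + 6.021 = 85.02 dB.

85 dB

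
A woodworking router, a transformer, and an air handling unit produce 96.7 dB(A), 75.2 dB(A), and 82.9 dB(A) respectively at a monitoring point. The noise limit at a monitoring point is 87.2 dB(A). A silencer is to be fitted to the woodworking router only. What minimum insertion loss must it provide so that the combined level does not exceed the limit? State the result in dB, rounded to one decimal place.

Fixed contribution from the other sources: Σ 10^(L/10) = 10^(75.2/10) + 10^(82.9/10) = 2.281e+08 (83.58 dB(A)).
The limit corresponds to 10^(87.2/10) = 5.248e+08; subtracting the fixed part leaves 2.967e+08 for the woodworking router, i.e. 84.72 dB(A).
So the woodworking router must be reduced from 96.7 to 84.72 dB(A): IL = 11.98 dB.

12.0 dB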